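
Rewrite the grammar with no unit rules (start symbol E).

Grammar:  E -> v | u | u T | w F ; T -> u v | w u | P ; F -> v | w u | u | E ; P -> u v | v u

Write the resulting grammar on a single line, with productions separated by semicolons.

Unit pairs: F ⇒* {E}; T ⇒* {P}.
For every A with A ⇒* B via unit rules, add B's non-unit alternatives to A; then delete every rule of the form X → Y.

E -> v | u | u T | w F; T -> u v | v u | w u; F -> v | u | u T | w F | w u; P -> u v | v u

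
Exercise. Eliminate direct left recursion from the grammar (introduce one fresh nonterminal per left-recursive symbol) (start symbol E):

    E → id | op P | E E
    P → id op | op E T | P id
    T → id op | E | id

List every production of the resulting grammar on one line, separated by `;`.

E → id E' | op P E'; P → id op P' | op E T P'; T → id op | E | id; E' → E E' | ε; P' → id P' | ε

E, P are directly left-recursive.
For E: α = {E}, β = {id, op P}. Rewrite as E → β E' and E' → α E' | ε.
For P: α = {id}, β = {id op, op E T}. Rewrite as P → β P' and P' → α P' | ε.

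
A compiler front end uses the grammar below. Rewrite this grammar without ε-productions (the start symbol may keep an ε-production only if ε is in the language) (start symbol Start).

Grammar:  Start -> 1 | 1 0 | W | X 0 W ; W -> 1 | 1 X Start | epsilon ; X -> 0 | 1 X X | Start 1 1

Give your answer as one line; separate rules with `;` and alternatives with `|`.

Nullable nonterminals: {Start, W}.
ε ∈ L(G) since Start is nullable, so keep Start → ε.
For each production, add variants omitting each subset of nullable occurrences: Start → X 0 W gives X 0 W | X 0. W → 1 X Start gives 1 X Start | 1 X. X → Start 1 1 gives Start 1 1 | 1 1.

Start -> 1 | 1 0 | W | X 0 W | X 0 | epsilon; W -> 1 | 1 X Start | 1 X; X -> 0 | 1 X X | Start 1 1 | 1 1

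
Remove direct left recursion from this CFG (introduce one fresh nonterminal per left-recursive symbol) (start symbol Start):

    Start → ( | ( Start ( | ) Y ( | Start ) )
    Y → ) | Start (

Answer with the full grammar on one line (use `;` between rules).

Start → ( Start1 | ( Start ( Start1 | ) Y ( Start1; Y → ) | Start (; Start1 → ) ) Start1 | eps

Start is directly left-recursive.
For Start: α = {) )}, β = {(, ( Start (, ) Y (}. Rewrite as Start → β Start1 and Start1 → α Start1 | ε.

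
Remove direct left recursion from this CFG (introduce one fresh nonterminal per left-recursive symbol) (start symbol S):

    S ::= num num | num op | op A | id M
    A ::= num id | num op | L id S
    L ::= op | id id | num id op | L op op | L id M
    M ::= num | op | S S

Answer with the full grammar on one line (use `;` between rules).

S ::= num num | num op | op A | id M; A ::= num id | num op | L id S; L ::= op L' | id id L' | num id op L'; M ::= num | op | S S; L' ::= op op L' | id M L' | ε

Left recursion appears on L.
For L: α = {op op, id M}, β = {op, id id, num id op}. Rewrite as L → β L' and L' → α L' | ε.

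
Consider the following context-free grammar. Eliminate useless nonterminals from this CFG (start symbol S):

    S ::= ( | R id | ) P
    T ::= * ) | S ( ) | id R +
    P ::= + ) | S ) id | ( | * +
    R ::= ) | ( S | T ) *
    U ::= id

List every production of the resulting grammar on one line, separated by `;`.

S ::= ( | R id | ) P; T ::= * ) | S ( ) | id R +; P ::= + ) | S ) id | ( | * +; R ::= ) | ( S | T ) *

Generating nonterminals: {P, R, S, T, U}.
Reachable from S after that: {P, R, S, T}.
Removed useless symbols: {U} and every production mentioning them.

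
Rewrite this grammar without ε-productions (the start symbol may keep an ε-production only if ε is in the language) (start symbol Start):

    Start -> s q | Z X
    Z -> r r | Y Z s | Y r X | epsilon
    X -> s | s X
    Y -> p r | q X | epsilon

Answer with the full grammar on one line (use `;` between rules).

The nullable symbols are {Y, Z}.
ε ∉ L(G), so no ε-production is kept.
Add the nullable-subset variants: Start → Z X gives Z X | X. Z → Y Z s gives Y Z s | Y s | Z s | s. Z → Y r X gives Y r X | r X.

Start -> s q | Z X | X; Z -> r r | Y Z s | Y s | Z s | s | Y r X | r X; X -> s | s X; Y -> p r | q X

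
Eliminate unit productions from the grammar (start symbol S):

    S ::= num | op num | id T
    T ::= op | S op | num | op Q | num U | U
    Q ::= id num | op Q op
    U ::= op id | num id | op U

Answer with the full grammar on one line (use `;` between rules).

Unit pairs: T ⇒* {U}.
For each unit pair (A, B), copy every non-unit production of B to A, then drop all unit productions.

S ::= num | op num | id T; T ::= op id | num id | op U | op | S op | num | op Q | num U; Q ::= id num | op Q op; U ::= op id | num id | op U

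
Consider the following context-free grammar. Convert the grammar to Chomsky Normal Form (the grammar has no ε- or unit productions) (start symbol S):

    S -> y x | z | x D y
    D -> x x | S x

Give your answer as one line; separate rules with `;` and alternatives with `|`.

S -> X1 X2 | z | X2 Y1; D -> X2 X2 | S X2; X1 -> y; X2 -> x; Y1 -> D X1

Introduce a nonterminal for each terminal appearing in a rule of length ≥ 2: X1 → y, X2 → x.
Binarize each right-hand side of length ≥ 3 by chaining fresh nonterminals (Y1, Y2, …): affected rules were S → X2 D X1.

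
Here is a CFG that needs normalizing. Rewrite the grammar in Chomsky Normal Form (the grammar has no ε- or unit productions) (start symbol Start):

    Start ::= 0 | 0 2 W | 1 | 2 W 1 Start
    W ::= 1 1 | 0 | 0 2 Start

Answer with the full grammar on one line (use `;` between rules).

Introduce a nonterminal for each terminal appearing in a rule of length ≥ 2: X1 → 0, X2 → 2, X3 → 1.
Binarize each right-hand side of length ≥ 3 by chaining fresh nonterminals (Y1, Y2, …): affected rules were Start → X1 X2 W; Start → X2 W X3 Start; W → X1 X2 Start.

Start ::= 0 | X1 Y1 | 1 | X2 Y2; W ::= X3 X3 | 0 | X1 Y4; X1 ::= 0; X2 ::= 2; X3 ::= 1; Y1 ::= X2 W; Y2 ::= W Y3; Y3 ::= X3 Start; Y4 ::= X2 Start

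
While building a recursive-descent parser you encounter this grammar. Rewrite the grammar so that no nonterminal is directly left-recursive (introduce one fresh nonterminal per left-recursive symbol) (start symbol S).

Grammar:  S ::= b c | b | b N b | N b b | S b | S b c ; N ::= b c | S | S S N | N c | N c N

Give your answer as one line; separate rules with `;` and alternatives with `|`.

S ::= b c S' | b S' | b N b S' | N b b S'; N ::= b c N' | S N' | S S N N'; S' ::= b S' | b c S' | ε; N' ::= c N' | c N N' | ε

Directly left-recursive nonterminals: S, N.
For S: α = {b, b c}, β = {b c, b, b N b, N b b}. Rewrite as S → β S' and S' → α S' | ε.
For N: α = {c, c N}, β = {b c, S, S S N}. Rewrite as N → β N' and N' → α N' | ε.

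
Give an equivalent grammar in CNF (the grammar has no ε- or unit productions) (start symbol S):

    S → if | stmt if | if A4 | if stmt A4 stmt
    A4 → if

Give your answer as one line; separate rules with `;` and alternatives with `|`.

S → if | X1 X2 | X2 A4 | X2 Y1; A4 → if; X1 → stmt; X2 → if; Y1 → X1 Y2; Y2 → A4 X1

Introduce a nonterminal for each terminal appearing in a rule of length ≥ 2: X1 → stmt, X2 → if.
Binarize each right-hand side of length ≥ 3 by chaining fresh nonterminals (Y1, Y2, …): affected rules were S → X2 X1 A4 X1.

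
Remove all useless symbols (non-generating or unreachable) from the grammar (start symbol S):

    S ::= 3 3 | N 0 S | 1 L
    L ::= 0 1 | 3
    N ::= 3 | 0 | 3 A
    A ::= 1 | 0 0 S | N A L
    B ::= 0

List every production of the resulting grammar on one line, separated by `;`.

S ::= 3 3 | N 0 S | 1 L; L ::= 0 1 | 3; N ::= 3 | 0 | 3 A; A ::= 1 | 0 0 S | N A L

Generating nonterminals: {A, B, L, N, S}.
Reachable from S after that: {A, L, N, S}.
Removed useless symbols: {B} and every production mentioning them.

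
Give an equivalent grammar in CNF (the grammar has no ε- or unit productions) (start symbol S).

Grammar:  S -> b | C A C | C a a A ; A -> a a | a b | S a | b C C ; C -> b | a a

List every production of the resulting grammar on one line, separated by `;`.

S -> b | C Y1 | C Y2; A -> X1 X1 | X1 X2 | S X1 | X2 Y4; C -> b | X1 X1; X1 -> a; X2 -> b; Y1 -> A C; Y2 -> X1 Y3; Y3 -> X1 A; Y4 -> C C

Introduce a nonterminal for each terminal appearing in a rule of length ≥ 2: X1 → a, X2 → b.
Binarize each right-hand side of length ≥ 3 by chaining fresh nonterminals (Y1, Y2, …): affected rules were S → C A C; S → C X1 X1 A; A → X2 C C.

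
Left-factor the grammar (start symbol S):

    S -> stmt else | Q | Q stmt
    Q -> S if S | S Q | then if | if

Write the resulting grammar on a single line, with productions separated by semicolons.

S -> stmt else | Q S'; Q -> then if | if | S Q'; S' -> ε | stmt; Q' -> if S | Q

S has alternatives sharing prefix 'Q': factor to S → Q S' with S' → ε | stmt.
Q has alternatives sharing prefix 'S': factor to Q → S Q' with Q' → if S | Q.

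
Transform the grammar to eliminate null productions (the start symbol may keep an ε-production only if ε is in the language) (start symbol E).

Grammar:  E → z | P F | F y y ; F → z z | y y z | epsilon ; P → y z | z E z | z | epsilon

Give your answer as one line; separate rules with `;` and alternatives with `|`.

Nullable set = {E, F, P}.
ε ∈ L(G) since E is nullable, so keep E → ε.
For each production, add variants omitting each subset of nullable occurrences: E → P F gives P F | P | F. E → F y y gives F y y | y y. P → z E z gives z E z | z z.

E → z | P F | P | F | F y y | y y | ε; F → z z | y y z; P → y z | z E z | z z | z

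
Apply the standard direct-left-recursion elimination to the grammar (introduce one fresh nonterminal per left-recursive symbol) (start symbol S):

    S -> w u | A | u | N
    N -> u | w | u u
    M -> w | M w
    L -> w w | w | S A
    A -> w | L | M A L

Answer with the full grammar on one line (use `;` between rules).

M is directly left-recursive.
For M: α = {w}, β = {w}. Rewrite as M → β M' and M' → α M' | ε.

S -> w u | A | u | N; N -> u | w | u u; M -> w M'; L -> w w | w | S A; A -> w | L | M A L; M' -> w M' | ε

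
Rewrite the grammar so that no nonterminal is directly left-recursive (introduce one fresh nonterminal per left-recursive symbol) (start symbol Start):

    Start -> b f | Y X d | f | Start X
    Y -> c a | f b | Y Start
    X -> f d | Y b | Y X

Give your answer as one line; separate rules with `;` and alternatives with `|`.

Start -> b f Start1 | Y X d Start1 | f Start1; Y -> c a Y1 | f b Y1; X -> f d | Y b | Y X; Start1 -> X Start1 | ε; Y1 -> Start Y1 | ε

Directly left-recursive nonterminals: Start, Y.
For Start: α = {X}, β = {b f, Y X d, f}. Rewrite as Start → β Start1 and Start1 → α Start1 | ε.
For Y: α = {Start}, β = {c a, f b}. Rewrite as Y → β Y1 and Y1 → α Y1 | ε.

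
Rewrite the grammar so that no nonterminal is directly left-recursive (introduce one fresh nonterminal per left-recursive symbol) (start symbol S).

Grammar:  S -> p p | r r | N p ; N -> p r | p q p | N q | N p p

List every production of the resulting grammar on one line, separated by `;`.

Left recursion appears on N.
For N: α = {q, p p}, β = {p r, p q p}. Rewrite as N → β N' and N' → α N' | ε.

S -> p p | r r | N p; N -> p r N' | p q p N'; N' -> q N' | p p N' | eps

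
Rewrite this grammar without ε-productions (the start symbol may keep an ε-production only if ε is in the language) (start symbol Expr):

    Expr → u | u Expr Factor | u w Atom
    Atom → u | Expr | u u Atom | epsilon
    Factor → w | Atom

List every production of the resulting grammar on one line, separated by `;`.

Expr → u | u Expr Factor | u Expr | u w Atom | u w; Atom → u | Expr | u u Atom | u u; Factor → w | Atom

Nullable set = {Atom, Factor}.
ε ∉ L(G), so no ε-production is kept.
Add the nullable-subset variants: Expr → u Expr Factor gives u Expr Factor | u Expr. Expr → u w Atom gives u w Atom | u w. Atom → u u Atom gives u u Atom | u u.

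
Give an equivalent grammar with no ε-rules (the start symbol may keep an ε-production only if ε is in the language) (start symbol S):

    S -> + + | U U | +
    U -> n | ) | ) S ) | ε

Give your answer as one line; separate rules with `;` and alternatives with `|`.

S -> + + | U U | U | + | ε; U -> n | ) | ) S ) | ) )

Nullable set = {S, U}.
ε ∈ L(G) since S is nullable, so keep S → ε.
For each production, add variants omitting each subset of nullable occurrences: S → U U gives U U | U. U → ) S ) gives ) S ) | ) ).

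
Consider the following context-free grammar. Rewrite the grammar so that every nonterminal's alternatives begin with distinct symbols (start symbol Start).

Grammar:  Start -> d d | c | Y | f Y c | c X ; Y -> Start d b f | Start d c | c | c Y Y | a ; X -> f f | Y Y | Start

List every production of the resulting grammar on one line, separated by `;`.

Start -> d d | Y | f Y c | c Start1; Y -> a | Start d Y1 | c Y2; X -> f f | Y Y | Start; Start1 -> ε | X; Y1 -> b f | c; Y2 -> ε | Y Y

Start has alternatives sharing prefix 'c': factor to Start → c Start1 with Start1 → ε | X.
Y has alternatives sharing prefix 'Start d': factor to Y → Start d Y1 with Y1 → b f | c.
Y has alternatives sharing prefix 'c': factor to Y → c Y2 with Y2 → ε | Y Y.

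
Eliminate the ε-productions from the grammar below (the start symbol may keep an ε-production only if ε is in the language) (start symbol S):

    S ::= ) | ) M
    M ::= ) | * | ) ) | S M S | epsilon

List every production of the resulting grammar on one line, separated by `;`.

S ::= ) | ) M; M ::= ) | * | ) ) | S M S | S S

Nullable set = {M}.
ε ∉ L(G), so no ε-production is kept.
Add the nullable-subset variants: M → S M S gives S M S | S S.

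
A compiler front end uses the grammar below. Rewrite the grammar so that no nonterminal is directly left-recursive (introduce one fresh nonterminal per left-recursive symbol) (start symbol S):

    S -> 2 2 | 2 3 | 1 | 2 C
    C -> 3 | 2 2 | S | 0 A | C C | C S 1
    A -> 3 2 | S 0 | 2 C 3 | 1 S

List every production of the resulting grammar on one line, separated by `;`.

S -> 2 2 | 2 3 | 1 | 2 C; C -> 3 C' | 2 2 C' | S C' | 0 A C'; A -> 3 2 | S 0 | 2 C 3 | 1 S; C' -> C C' | S 1 C' | ε

Directly left-recursive nonterminal: C.
For C: α = {C, S 1}, β = {3, 2 2, S, 0 A}. Rewrite as C → β C' and C' → α C' | ε.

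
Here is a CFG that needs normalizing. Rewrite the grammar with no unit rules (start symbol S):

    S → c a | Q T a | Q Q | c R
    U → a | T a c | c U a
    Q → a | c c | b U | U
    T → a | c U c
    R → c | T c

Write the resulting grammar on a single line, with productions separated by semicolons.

Unit pairs: Q ⇒* {U}.
For every A with A ⇒* B via unit rules, add B's non-unit alternatives to A; then delete every rule of the form X → Y.

S → c a | Q T a | Q Q | c R; U → a | T a c | c U a; Q → a | T a c | c U a | c c | b U; T → a | c U c; R → c | T c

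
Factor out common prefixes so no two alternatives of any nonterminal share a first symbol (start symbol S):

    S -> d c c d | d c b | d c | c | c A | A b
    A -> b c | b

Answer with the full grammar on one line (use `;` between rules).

S -> A b | d c S' | c S''; A -> b A'; S' -> c d | b | eps; S'' -> eps | A; A' -> c | eps

S has alternatives sharing prefix 'd c': factor to S → d c S' with S' → c d | b | ε.
S has alternatives sharing prefix 'c': factor to S → c S'' with S'' → ε | A.
A has alternatives sharing prefix 'b': factor to A → b A' with A' → c | ε.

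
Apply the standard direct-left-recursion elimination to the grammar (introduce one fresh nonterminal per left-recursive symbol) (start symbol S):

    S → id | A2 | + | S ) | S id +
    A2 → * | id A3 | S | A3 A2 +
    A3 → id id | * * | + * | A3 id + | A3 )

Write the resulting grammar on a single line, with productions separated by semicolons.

S → id S' | A2 S' | + S'; A2 → * | id A3 | S | A3 A2 +; A3 → id id A3' | * * A3' | + * A3'; S' → ) S' | id + S' | ε; A3' → id + A3' | ) A3' | ε

Left recursion appears on S, A3.
For S: α = {), id +}, β = {id, A2, +}. Rewrite as S → β S' and S' → α S' | ε.
For A3: α = {id +, )}, β = {id id, * *, + *}. Rewrite as A3 → β A3' and A3' → α A3' | ε.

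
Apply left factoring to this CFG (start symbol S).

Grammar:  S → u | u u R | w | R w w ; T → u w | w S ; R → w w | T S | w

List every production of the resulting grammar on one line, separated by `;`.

S → w | R w w | u S'; T → u w | w S; R → T S | w R'; S' → ε | u R; R' → w | ε

S has alternatives sharing prefix 'u': factor to S → u S' with S' → ε | u R.
R has alternatives sharing prefix 'w': factor to R → w R' with R' → w | ε.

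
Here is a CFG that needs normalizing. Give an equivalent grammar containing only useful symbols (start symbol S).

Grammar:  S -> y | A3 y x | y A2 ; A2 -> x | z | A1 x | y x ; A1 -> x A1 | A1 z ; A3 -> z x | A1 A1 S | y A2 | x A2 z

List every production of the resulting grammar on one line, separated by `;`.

S -> y | A3 y x | y A2; A2 -> x | z | y x; A3 -> z x | y A2 | x A2 z

Generating nonterminals: {A2, A3, S}.
Reachable from S after that: {A2, A3, S}.
Removed useless symbols: {A1} and every production mentioning them.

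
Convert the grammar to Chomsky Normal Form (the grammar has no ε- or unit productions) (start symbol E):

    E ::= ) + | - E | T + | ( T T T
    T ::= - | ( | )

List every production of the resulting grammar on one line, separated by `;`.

Introduce a nonterminal for each terminal appearing in a rule of length ≥ 2: X1 → ), X2 → +, X3 → -, X4 → (.
Binarize each right-hand side of length ≥ 3 by chaining fresh nonterminals (Y1, Y2, …): affected rules were E → X4 T T T.

E ::= X1 X2 | X3 E | T X2 | X4 Y1; T ::= - | ( | ); X1 ::= ); X2 ::= +; X3 ::= -; X4 ::= (; Y1 ::= T Y2; Y2 ::= T T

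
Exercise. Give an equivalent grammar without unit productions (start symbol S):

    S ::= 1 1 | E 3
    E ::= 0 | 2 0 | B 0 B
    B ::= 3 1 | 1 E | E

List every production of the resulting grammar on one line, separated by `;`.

Unit pairs: B ⇒* {E}.
Replace each nonterminal's rules with the union of the non-unit rules of every nonterminal it unit-derives.

S ::= 1 1 | E 3; E ::= 0 | 2 0 | B 0 B; B ::= 3 1 | 1 E | 0 | 2 0 | B 0 B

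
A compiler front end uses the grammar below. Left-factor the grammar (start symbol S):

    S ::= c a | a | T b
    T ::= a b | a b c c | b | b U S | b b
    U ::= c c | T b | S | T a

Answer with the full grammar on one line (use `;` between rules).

S ::= c a | a | T b; T ::= b T' | a b T''; U ::= c c | S | T U'; T' ::= eps | U S | b; T'' ::= eps | c c; U' ::= b | a

T has alternatives sharing prefix 'b': factor to T → b T' with T' → ε | U S | b.
T has alternatives sharing prefix 'a b': factor to T → a b T'' with T'' → ε | c c.
U has alternatives sharing prefix 'T': factor to U → T U' with U' → b | a.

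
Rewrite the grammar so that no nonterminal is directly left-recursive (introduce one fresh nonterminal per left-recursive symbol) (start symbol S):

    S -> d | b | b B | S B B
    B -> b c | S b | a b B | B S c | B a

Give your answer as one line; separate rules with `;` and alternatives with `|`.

Directly left-recursive nonterminals: S, B.
For S: α = {B B}, β = {d, b, b B}. Rewrite as S → β S' and S' → α S' | ε.
For B: α = {S c, a}, β = {b c, S b, a b B}. Rewrite as B → β B' and B' → α B' | ε.

S -> d S' | b S' | b B S'; B -> b c B' | S b B' | a b B B'; S' -> B B S' | eps; B' -> S c B' | a B' | eps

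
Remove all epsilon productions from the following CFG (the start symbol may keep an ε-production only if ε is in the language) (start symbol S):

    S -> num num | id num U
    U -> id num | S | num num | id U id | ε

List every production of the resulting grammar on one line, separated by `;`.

S -> num num | id num U | id num; U -> id num | S | num num | id U id | id id

Nullable nonterminals: {U}.
ε ∉ L(G), so no ε-production is kept.
For each production, add variants omitting each subset of nullable occurrences: S → id num U gives id num U | id num. U → id U id gives id U id | id id.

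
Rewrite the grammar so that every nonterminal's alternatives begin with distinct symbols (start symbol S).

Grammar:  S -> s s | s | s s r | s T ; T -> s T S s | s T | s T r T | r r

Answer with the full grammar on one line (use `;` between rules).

S has alternatives sharing prefix 's': factor to S → s S' with S' → s | ε | s r | T.
T has alternatives sharing prefix 's T': factor to T → s T T' with T' → S s | ε | r T.
S' has alternatives sharing prefix 's': factor to S' → s S'' with S'' → ε | r.

S -> s S'; T -> r r | s T T'; S' -> ε | T | s S''; T' -> S s | ε | r T; S'' -> ε | r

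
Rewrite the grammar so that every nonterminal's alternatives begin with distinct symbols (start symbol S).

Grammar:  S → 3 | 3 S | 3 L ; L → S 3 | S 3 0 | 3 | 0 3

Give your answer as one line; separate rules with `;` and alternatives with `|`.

S has alternatives sharing prefix '3': factor to S → 3 S' with S' → ε | S | L.
L has alternatives sharing prefix 'S 3': factor to L → S 3 L' with L' → ε | 0.

S → 3 S'; L → 3 | 0 3 | S 3 L'; S' → ε | S | L; L' → ε | 0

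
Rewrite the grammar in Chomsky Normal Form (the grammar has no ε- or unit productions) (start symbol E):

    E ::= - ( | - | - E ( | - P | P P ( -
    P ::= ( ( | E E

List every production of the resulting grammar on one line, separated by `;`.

Introduce a nonterminal for each terminal appearing in a rule of length ≥ 2: X1 → -, X2 → (.
Binarize each right-hand side of length ≥ 3 by chaining fresh nonterminals (Y1, Y2, …): affected rules were E → X1 E X2; E → P P X2 X1.

E ::= X1 X2 | - | X1 Y1 | X1 P | P Y2; P ::= X2 X2 | E E; X1 ::= -; X2 ::= (; Y1 ::= E X2; Y2 ::= P Y3; Y3 ::= X2 X1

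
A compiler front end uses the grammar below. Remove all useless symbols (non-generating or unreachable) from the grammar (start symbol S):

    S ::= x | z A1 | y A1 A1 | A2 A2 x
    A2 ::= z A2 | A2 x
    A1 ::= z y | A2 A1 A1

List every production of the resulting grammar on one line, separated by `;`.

Generating nonterminals: {A1, S}.
Reachable from S after that: {A1, S}.
Removed useless symbols: {A2} and every production mentioning them.

S ::= x | z A1 | y A1 A1; A1 ::= z y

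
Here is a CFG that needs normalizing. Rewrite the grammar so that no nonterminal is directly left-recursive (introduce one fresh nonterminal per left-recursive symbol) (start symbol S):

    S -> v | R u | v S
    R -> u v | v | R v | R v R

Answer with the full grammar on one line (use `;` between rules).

Directly left-recursive nonterminal: R.
For R: α = {v, v R}, β = {u v, v}. Rewrite as R → β R' and R' → α R' | ε.

S -> v | R u | v S; R -> u v R' | v R'; R' -> v R' | v R R' | ε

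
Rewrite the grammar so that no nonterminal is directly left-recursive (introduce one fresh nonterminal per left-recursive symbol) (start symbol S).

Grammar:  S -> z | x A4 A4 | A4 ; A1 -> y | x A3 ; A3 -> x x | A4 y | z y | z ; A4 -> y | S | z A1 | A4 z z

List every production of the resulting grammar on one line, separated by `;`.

S -> z | x A4 A4 | A4; A1 -> y | x A3; A3 -> x x | A4 y | z y | z; A4 -> y A4' | S A4' | z A1 A4'; A4' -> z z A4' | ε

Left recursion appears on A4.
For A4: α = {z z}, β = {y, S, z A1}. Rewrite as A4 → β A4' and A4' → α A4' | ε.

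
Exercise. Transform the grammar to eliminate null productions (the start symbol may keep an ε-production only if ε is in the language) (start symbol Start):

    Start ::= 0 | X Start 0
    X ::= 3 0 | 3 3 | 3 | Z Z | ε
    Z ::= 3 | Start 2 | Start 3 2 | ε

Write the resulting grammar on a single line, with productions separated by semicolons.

Start ::= 0 | X Start 0 | Start 0; X ::= 3 0 | 3 3 | 3 | Z Z | Z; Z ::= 3 | Start 2 | Start 3 2

Nullable set = {X, Z}.
ε ∉ L(G), so no ε-production is kept.
For each production, add variants omitting each subset of nullable occurrences: Start → X Start 0 gives X Start 0 | Start 0. X → Z Z gives Z Z | Z.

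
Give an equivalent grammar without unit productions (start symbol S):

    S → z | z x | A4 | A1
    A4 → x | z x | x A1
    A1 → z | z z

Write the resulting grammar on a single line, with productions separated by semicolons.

Unit pairs: S ⇒* {A1, A4}.
For each unit pair (A, B), copy every non-unit production of B to A, then drop all unit productions.

S → x | z x | x A1 | z | z z; A4 → x | z x | x A1; A1 → z | z z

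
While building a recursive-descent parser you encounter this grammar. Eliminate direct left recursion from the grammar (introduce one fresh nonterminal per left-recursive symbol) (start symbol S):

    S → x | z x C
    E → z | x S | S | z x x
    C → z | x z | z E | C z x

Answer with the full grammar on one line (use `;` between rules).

Directly left-recursive nonterminal: C.
For C: α = {z x}, β = {z, x z, z E}. Rewrite as C → β C' and C' → α C' | ε.

S → x | z x C; E → z | x S | S | z x x; C → z C' | x z C' | z E C'; C' → z x C' | ε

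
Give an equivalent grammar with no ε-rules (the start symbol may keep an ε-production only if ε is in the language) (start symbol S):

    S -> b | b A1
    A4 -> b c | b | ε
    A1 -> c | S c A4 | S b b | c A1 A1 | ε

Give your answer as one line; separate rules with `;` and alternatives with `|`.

The nullable symbols are {A1, A4}.
ε ∉ L(G), so no ε-production is kept.
Add the nullable-subset variants: A1 → S c A4 gives S c A4 | S c. A1 → c A1 A1 gives c A1 A1 | c A1.

S -> b | b A1; A4 -> b c | b; A1 -> c | S c A4 | S c | S b b | c A1 A1 | c A1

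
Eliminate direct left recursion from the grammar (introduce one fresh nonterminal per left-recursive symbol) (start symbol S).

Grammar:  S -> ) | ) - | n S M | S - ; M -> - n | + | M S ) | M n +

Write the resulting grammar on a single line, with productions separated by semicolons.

S -> ) S' | ) - S' | n S M S'; M -> - n M' | + M'; S' -> - S' | eps; M' -> S ) M' | n + M' | eps

Left recursion appears on S, M.
For S: α = {-}, β = {), ) -, n S M}. Rewrite as S → β S' and S' → α S' | ε.
For M: α = {S ), n +}, β = {- n, +}. Rewrite as M → β M' and M' → α M' | ε.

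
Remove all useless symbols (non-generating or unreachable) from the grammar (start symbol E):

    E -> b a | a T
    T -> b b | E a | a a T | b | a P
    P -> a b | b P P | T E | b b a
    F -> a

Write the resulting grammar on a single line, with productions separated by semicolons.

Generating nonterminals: {E, F, P, T}.
Reachable from E after that: {E, P, T}.
Removed useless symbols: {F} and every production mentioning them.

E -> b a | a T; T -> b b | E a | a a T | b | a P; P -> a b | b P P | T E | b b a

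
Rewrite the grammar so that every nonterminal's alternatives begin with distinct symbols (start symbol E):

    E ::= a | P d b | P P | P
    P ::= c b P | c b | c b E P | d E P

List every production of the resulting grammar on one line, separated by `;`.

E ::= a | P E'; P ::= d E P | c b P'; E' ::= d b | P | ε; P' ::= P | ε | E P

E has alternatives sharing prefix 'P': factor to E → P E' with E' → d b | P | ε.
P has alternatives sharing prefix 'c b': factor to P → c b P' with P' → P | ε | E P.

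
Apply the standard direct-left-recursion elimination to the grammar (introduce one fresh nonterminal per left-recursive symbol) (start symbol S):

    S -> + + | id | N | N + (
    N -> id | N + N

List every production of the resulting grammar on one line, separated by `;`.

S -> + + | id | N | N + (; N -> id N'; N' -> + N N' | ε

Directly left-recursive nonterminal: N.
For N: α = {+ N}, β = {id}. Rewrite as N → β N' and N' → α N' | ε.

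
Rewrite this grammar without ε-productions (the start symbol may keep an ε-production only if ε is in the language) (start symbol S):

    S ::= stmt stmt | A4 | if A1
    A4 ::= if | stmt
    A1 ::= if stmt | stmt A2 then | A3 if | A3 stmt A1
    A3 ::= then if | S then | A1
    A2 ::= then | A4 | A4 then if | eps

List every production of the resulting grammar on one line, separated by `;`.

The nullable symbols are {A2}.
ε ∉ L(G), so no ε-production is kept.
Add the nullable-subset variants: A1 → stmt A2 then gives stmt A2 then | stmt then.

S ::= stmt stmt | A4 | if A1; A4 ::= if | stmt; A1 ::= if stmt | stmt A2 then | stmt then | A3 if | A3 stmt A1; A3 ::= then if | S then | A1; A2 ::= then | A4 | A4 then if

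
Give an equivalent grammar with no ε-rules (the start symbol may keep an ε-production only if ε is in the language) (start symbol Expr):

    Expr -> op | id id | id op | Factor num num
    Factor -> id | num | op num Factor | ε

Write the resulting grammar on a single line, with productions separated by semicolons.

Expr -> op | id id | id op | Factor num num | num num; Factor -> id | num | op num Factor | op num

Nullable set = {Factor}.
ε ∉ L(G), so no ε-production is kept.
Expand every rule over subsets of its nullable positions: Expr → Factor num num gives Factor num num | num num. Factor → op num Factor gives op num Factor | op num.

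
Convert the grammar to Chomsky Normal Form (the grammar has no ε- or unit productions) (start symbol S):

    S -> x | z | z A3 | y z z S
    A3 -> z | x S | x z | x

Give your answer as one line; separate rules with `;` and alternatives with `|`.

Introduce a nonterminal for each terminal appearing in a rule of length ≥ 2: X1 → z, X2 → y, X3 → x.
Binarize each right-hand side of length ≥ 3 by chaining fresh nonterminals (Y1, Y2, …): affected rules were S → X2 X1 X1 S.

S -> x | z | X1 A3 | X2 Y1; A3 -> z | X3 S | X3 X1 | x; X1 -> z; X2 -> y; X3 -> x; Y1 -> X1 Y2; Y2 -> X1 S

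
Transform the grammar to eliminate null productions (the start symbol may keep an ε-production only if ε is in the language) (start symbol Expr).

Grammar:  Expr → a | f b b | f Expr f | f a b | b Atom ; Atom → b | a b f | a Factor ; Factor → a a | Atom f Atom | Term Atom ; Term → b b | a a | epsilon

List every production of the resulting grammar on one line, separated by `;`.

The nullable symbols are {Term}.
ε ∉ L(G), so no ε-production is kept.
For each production, add variants omitting each subset of nullable occurrences: Factor → Term Atom gives Term Atom | Atom.

Expr → a | f b b | f Expr f | f a b | b Atom; Atom → b | a b f | a Factor; Factor → a a | Atom f Atom | Term Atom | Atom; Term → b b | a a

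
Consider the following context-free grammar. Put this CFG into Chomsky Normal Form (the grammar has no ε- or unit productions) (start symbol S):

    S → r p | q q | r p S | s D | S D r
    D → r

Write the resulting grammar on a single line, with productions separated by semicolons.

S → X1 X2 | X3 X3 | X1 Y1 | X4 D | S Y2; D → r; X1 → r; X2 → p; X3 → q; X4 → s; Y1 → X2 S; Y2 → D X1

Introduce a nonterminal for each terminal appearing in a rule of length ≥ 2: X1 → r, X2 → p, X3 → q, X4 → s.
Binarize each right-hand side of length ≥ 3 by chaining fresh nonterminals (Y1, Y2, …): affected rules were S → X1 X2 S; S → S D X1.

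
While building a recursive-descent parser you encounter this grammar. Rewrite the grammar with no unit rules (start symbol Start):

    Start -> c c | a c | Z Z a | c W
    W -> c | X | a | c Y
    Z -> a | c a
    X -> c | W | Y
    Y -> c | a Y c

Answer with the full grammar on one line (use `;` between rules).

Start -> c c | a c | Z Z a | c W; W -> c | a Y c | a | c Y; Z -> a | c a; X -> c | a Y c | a | c Y; Y -> c | a Y c

Unit pairs: W ⇒* {X, Y}; X ⇒* {W, Y}.
For every A with A ⇒* B via unit rules, add B's non-unit alternatives to A; then delete every rule of the form X → Y.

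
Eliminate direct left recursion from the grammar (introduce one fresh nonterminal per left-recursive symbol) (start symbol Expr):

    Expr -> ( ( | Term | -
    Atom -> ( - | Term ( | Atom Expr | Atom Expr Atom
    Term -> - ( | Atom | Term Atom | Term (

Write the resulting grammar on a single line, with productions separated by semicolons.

Directly left-recursive nonterminals: Atom, Term.
For Atom: α = {Expr, Expr Atom}, β = {( -, Term (}. Rewrite as Atom → β Atom1 and Atom1 → α Atom1 | ε.
For Term: α = {Atom, (}, β = {- (, Atom}. Rewrite as Term → β Term1 and Term1 → α Term1 | ε.

Expr -> ( ( | Term | -; Atom -> ( - Atom1 | Term ( Atom1; Term -> - ( Term1 | Atom Term1; Atom1 -> Expr Atom1 | Expr Atom Atom1 | ε; Term1 -> Atom Term1 | ( Term1 | ε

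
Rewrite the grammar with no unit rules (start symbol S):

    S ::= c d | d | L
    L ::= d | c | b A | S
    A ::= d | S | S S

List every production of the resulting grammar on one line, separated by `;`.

Unit pairs: A ⇒* {L, S}; L ⇒* {S}; S ⇒* {L}.
For each unit pair (A, B), copy every non-unit production of B to A, then drop all unit productions.

S ::= d | c | b A | c d; L ::= d | c | b A | c d; A ::= d | c | b A | c d | S S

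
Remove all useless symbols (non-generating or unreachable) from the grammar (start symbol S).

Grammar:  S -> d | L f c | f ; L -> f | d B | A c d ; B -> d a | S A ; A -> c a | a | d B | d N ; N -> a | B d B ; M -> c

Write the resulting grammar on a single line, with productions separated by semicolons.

S -> d | L f c | f; L -> f | d B | A c d; B -> d a | S A; A -> c a | a | d B | d N; N -> a | B d B

Generating nonterminals: {A, B, L, M, N, S}.
Reachable from S after that: {A, B, L, N, S}.
Removed useless symbols: {M} and every production mentioning them.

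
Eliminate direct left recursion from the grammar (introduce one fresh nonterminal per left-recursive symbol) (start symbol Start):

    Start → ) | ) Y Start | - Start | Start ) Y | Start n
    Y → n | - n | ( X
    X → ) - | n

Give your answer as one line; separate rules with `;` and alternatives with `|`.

Directly left-recursive nonterminal: Start.
For Start: α = {) Y, n}, β = {), ) Y Start, - Start}. Rewrite as Start → β Start1 and Start1 → α Start1 | ε.

Start → ) Start1 | ) Y Start Start1 | - Start Start1; Y → n | - n | ( X; X → ) - | n; Start1 → ) Y Start1 | n Start1 | ε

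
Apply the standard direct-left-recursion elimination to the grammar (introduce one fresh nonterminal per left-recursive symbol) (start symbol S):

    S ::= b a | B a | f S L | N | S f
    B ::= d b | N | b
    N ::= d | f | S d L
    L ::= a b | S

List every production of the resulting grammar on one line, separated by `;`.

S is directly left-recursive.
For S: α = {f}, β = {b a, B a, f S L, N}. Rewrite as S → β S' and S' → α S' | ε.

S ::= b a S' | B a S' | f S L S' | N S'; B ::= d b | N | b; N ::= d | f | S d L; L ::= a b | S; S' ::= f S' | ε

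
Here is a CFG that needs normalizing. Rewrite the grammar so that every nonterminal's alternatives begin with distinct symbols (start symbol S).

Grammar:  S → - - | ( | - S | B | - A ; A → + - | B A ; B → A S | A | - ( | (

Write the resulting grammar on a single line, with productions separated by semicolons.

S has alternatives sharing prefix '-': factor to S → - S' with S' → - | S | A.
B has alternatives sharing prefix 'A': factor to B → A B' with B' → S | ε.

S → ( | B | - S'; A → + - | B A; B → - ( | ( | A B'; S' → - | S | A; B' → S | ε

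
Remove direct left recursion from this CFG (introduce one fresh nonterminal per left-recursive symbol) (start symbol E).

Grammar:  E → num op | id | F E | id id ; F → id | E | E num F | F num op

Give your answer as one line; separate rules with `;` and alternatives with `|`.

F is directly left-recursive.
For F: α = {num op}, β = {id, E, E num F}. Rewrite as F → β F' and F' → α F' | ε.

E → num op | id | F E | id id; F → id F' | E F' | E num F F'; F' → num op F' | ε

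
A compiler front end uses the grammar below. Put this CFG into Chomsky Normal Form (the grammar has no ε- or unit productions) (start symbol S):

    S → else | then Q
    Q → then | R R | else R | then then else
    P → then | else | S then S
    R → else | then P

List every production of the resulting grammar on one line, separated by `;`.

Introduce a nonterminal for each terminal appearing in a rule of length ≥ 2: X1 → then, X2 → else.
Binarize each right-hand side of length ≥ 3 by chaining fresh nonterminals (Y1, Y2, …): affected rules were Q → X1 X1 X2; P → S X1 S.

S → else | X1 Q; Q → then | R R | X2 R | X1 Y1; P → then | else | S Y2; R → else | X1 P; X1 → then; X2 → else; Y1 → X1 X2; Y2 → X1 S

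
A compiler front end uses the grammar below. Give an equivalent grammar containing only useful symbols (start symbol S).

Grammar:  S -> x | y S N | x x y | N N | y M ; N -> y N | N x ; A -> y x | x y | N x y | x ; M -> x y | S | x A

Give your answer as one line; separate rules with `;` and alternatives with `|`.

Generating nonterminals: {A, M, S}.
Reachable from S after that: {A, M, S}.
Removed useless symbols: {N} and every production mentioning them.

S -> x | x x y | y M; A -> y x | x y | x; M -> x y | S | x A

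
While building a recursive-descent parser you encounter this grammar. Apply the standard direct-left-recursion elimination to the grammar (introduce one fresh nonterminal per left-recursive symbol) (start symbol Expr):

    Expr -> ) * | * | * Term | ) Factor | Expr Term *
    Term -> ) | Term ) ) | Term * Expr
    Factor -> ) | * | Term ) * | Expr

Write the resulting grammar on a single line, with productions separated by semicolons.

Expr -> ) * Expr1 | * Expr1 | * Term Expr1 | ) Factor Expr1; Term -> ) Term1; Factor -> ) | * | Term ) * | Expr; Expr1 -> Term * Expr1 | ε; Term1 -> ) ) Term1 | * Expr Term1 | ε

Expr, Term are directly left-recursive.
For Expr: α = {Term *}, β = {) *, *, * Term, ) Factor}. Rewrite as Expr → β Expr1 and Expr1 → α Expr1 | ε.
For Term: α = {) ), * Expr}, β = {)}. Rewrite as Term → β Term1 and Term1 → α Term1 | ε.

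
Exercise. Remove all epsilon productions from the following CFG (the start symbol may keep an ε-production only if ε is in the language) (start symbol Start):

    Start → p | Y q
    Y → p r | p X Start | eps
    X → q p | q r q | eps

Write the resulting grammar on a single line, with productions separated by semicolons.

Start → p | Y q | q; Y → p r | p X Start | p Start; X → q p | q r q

Nullable set = {X, Y}.
ε ∉ L(G), so no ε-production is kept.
Add the nullable-subset variants: Start → Y q gives Y q | q. Y → p X Start gives p X Start | p Start.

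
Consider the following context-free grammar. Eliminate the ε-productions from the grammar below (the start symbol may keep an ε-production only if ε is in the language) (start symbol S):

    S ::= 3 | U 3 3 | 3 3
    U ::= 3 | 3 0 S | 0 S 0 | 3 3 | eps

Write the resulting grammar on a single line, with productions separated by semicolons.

S ::= 3 | U 3 3 | 3 3; U ::= 3 | 3 0 S | 0 S 0 | 3 3

The nullable symbols are {U}.
ε ∉ L(G), so no ε-production is kept.
Expand every rule over subsets of its nullable positions: S → U 3 3 gives U 3 3 | 3 3.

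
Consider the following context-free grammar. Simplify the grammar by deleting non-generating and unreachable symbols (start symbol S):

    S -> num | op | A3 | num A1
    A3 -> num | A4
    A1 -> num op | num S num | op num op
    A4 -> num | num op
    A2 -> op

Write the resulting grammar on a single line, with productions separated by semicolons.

Generating nonterminals: {A1, A2, A3, A4, S}.
Reachable from S after that: {A1, A3, A4, S}.
Removed useless symbols: {A2} and every production mentioning them.

S -> num | op | A3 | num A1; A3 -> num | A4; A1 -> num op | num S num | op num op; A4 -> num | num op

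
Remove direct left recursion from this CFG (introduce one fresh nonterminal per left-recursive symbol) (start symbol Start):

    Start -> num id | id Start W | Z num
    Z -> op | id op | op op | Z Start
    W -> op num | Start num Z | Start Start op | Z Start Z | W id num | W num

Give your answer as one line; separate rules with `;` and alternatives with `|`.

Left recursion appears on Z, W.
For Z: α = {Start}, β = {op, id op, op op}. Rewrite as Z → β Z1 and Z1 → α Z1 | ε.
For W: α = {id num, num}, β = {op num, Start num Z, Start Start op, Z Start Z}. Rewrite as W → β W1 and W1 → α W1 | ε.

Start -> num id | id Start W | Z num; Z -> op Z1 | id op Z1 | op op Z1; W -> op num W1 | Start num Z W1 | Start Start op W1 | Z Start Z W1; Z1 -> Start Z1 | ε; W1 -> id num W1 | num W1 | ε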